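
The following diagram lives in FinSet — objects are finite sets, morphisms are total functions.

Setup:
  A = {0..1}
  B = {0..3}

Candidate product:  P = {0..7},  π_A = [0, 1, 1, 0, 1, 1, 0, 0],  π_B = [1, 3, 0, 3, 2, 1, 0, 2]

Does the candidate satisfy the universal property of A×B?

Answer: VALID PRODUCT

Work:
|A|·|B| = 2·4 = 8;  |P| = 8
Check the pairing map k ↦ (π_A(k), π_B(k)):
  0 -> (0,1)
  1 -> (1,3)
  2 -> (1,0)
  3 -> (0,3)
  4 -> (1,2)
  5 -> (1,1)
  6 -> (0,0)
  7 -> (0,2)
distinct pairs in image: 8 / 8 needed
  → bijection onto A×B; projections well-typed.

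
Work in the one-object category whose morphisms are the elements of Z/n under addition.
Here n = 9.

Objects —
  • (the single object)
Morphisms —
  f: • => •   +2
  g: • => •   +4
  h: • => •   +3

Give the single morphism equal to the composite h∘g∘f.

  0 +2≡2 +4≡6 +3≡0  (mod 9)
composite: +0

Answer: +0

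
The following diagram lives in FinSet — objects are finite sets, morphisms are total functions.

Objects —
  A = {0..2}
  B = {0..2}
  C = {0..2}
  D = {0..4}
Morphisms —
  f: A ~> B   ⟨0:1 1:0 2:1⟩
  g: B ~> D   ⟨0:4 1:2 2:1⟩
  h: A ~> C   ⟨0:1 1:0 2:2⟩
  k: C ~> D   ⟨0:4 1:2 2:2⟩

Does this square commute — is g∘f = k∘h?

Answer: COMMUTES

Trace:
1) trace f;g:
  0 f~>1 g~>2
  1 f~>0 g~>4
  2 f~>1 g~>2
  result₁ = ⟨0:2 1:4 2:2⟩
2) trace h;k:
  0 h~>1 k~>2
  1 h~>0 k~>4
  2 h~>2 k~>2
  result₂ = ⟨0:2 1:4 2:2⟩
Equal? same morphism ✓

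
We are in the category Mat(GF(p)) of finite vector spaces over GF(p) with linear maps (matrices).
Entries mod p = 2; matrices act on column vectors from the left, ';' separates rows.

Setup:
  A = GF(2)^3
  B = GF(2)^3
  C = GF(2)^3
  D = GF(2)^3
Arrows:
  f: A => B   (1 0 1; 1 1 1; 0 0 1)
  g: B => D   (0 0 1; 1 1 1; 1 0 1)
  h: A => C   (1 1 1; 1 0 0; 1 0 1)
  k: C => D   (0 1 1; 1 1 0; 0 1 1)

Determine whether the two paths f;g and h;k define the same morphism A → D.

1) trace f;g:
  e0=⟨1,0,0⟩ f=>⟨1,1,0⟩ g=>⟨0,0,1⟩
  e1=⟨0,1,0⟩ f=>⟨0,1,0⟩ g=>⟨0,1,0⟩
  e2=⟨0,0,1⟩ f=>⟨1,1,1⟩ g=>⟨1,1,0⟩
  ⟦path⟧₁ = (0 0 1; 0 1 1; 1 0 0)
2) trace h;k:
  e0=⟨1,0,0⟩ h=>⟨1,1,1⟩ k=>⟨0,0,0⟩
  e1=⟨0,1,0⟩ h=>⟨1,0,0⟩ k=>⟨0,1,0⟩
  e2=⟨0,0,1⟩ h=>⟨1,0,1⟩ k=>⟨1,1,1⟩
  ⟦path⟧₂ = (0 0 1; 0 1 1; 0 0 1)
Equal? NO — does not commute

Answer: DOES NOT COMMUTE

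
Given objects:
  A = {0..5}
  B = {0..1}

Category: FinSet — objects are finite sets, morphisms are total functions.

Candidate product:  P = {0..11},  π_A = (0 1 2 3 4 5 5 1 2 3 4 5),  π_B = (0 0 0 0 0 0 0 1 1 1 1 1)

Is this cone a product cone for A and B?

Answer: NOT A VALID PRODUCT — duplicate pair at indices 5,6

Trace:
|A|·|B| = 6·2 = 12;  |P| = 12
Check the pairing map k ↦ (π_A(k), π_B(k)):
  0 : (0,0)
  1 : (1,0)
  2 : (2,0)
  3 : (3,0)
  4 : (4,0)
  5 : (5,0)
  6 : (5,0)  ✗ repeats pair of k=5
  7 : (1,1)
  8 : (2,1)
  9 : (3,1)
  10 : (4,1)
  11 : (5,1)
distinct pairs in image: 11 / 12 needed
  → (5,0) hit at k=5 and k=6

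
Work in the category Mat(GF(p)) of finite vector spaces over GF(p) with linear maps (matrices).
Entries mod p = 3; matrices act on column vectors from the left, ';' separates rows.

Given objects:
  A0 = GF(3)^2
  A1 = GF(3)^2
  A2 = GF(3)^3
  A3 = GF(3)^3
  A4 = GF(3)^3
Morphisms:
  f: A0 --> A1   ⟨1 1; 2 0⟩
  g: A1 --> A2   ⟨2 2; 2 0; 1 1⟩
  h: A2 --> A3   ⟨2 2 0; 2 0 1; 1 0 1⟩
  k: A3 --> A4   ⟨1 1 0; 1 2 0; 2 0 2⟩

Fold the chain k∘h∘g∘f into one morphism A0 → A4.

Answer: ⟨1 1; 1 0; 2 1⟩

Derivation:
  e0=(1,0) f-->(1,2) g-->(0,2,0) h-->(1,0,0) k-->(1,1,2)
  e1=(0,1) f-->(1,0) g-->(2,2,1) h-->(2,2,0) k-->(1,0,1)
composite: ⟨1 1; 1 0; 2 1⟩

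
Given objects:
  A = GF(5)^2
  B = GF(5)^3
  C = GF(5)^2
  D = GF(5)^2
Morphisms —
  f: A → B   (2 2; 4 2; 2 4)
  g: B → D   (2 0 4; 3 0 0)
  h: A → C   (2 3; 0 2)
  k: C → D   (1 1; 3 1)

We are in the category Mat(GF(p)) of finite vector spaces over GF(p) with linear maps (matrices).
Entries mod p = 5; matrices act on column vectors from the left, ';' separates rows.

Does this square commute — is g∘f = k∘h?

Answer: COMMUTES

Work:
1) trace f;g:
  e0=⟨1,0⟩ f→⟨2,4,2⟩ g→⟨2,1⟩
  e1=⟨0,1⟩ f→⟨2,2,4⟩ g→⟨0,1⟩
  composite₁ = (2 0; 1 1)
2) trace h;k:
  e0=⟨1,0⟩ h→⟨2,0⟩ k→⟨2,1⟩
  e1=⟨0,1⟩ h→⟨3,2⟩ k→⟨0,1⟩
  composite₂ = (2 0; 1 1)
Equal? equal; square commutes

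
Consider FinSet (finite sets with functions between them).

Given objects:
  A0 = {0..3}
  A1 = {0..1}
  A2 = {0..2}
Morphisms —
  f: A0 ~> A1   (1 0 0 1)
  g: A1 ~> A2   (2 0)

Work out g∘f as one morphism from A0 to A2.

Answer: (0 2 2 0)

Work:
  0 f~>1 g~>0
  1 f~>0 g~>2
  2 f~>0 g~>2
  3 f~>1 g~>0
⟦path⟧: (0 2 2 0)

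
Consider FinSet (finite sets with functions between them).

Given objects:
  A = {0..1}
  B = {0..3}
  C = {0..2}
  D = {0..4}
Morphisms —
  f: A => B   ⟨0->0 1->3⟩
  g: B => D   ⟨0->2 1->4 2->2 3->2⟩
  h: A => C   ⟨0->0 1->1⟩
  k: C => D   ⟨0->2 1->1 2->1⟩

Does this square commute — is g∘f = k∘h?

Answer: DOES NOT COMMUTE

Work:
Path 1 = f;g:
  0 f=>0 g=>2
  1 f=>3 g=>2
  ⟦path⟧₁ = ⟨0->2 1->2⟩
Path 2 = h;k:
  0 h=>0 k=>2
  1 h=>1 k=>1
  ⟦path⟧₂ = ⟨0->2 1->1⟩
Equal? differ; not commutative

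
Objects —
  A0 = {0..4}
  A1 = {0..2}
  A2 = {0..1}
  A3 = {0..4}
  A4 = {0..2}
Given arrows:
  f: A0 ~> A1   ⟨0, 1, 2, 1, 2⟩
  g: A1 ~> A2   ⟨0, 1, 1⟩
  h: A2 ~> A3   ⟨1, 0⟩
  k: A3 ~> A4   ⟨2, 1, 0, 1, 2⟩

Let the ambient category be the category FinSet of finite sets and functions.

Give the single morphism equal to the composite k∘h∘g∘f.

  0 f~>0 g~>0 h~>1 k~>1
  1 f~>1 g~>1 h~>0 k~>2
  2 f~>2 g~>1 h~>0 k~>2
  3 f~>1 g~>1 h~>0 k~>2
  4 f~>2 g~>1 h~>0 k~>2
⟦path⟧: ⟨1, 2, 2, 2, 2⟩

Answer: ⟨1, 2, 2, 2, 2⟩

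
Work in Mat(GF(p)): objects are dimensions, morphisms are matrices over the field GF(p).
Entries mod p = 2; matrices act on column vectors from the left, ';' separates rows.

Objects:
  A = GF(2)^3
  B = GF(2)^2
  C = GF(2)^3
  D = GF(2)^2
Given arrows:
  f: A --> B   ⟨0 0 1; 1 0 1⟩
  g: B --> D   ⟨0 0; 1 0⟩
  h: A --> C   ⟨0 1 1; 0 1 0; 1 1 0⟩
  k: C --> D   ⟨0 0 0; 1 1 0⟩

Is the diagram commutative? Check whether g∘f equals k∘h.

Path 1 = f;g:
  e0=(1,0,0) f-->(0,1) g-->(0,0)
  e1=(0,1,0) f-->(0,0) g-->(0,0)
  e2=(0,0,1) f-->(1,1) g-->(0,1)
  result₁ = ⟨0 0 0; 0 0 1⟩
Path 2 = h;k:
  e0=(1,0,0) h-->(0,0,1) k-->(0,0)
  e1=(0,1,0) h-->(1,1,1) k-->(0,0)
  e2=(0,0,1) h-->(1,0,0) k-->(0,1)
  result₂ = ⟨0 0 0; 0 0 1⟩
Equal? equal; square commutes

Answer: COMMUTES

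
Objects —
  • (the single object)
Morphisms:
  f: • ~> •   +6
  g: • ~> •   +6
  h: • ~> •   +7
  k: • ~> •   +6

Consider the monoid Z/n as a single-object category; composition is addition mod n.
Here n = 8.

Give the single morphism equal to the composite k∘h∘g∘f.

Answer: +1

Derivation:
  0 +6≡6 +6≡4 +7≡3 +6≡1  (mod 8)
composite: +1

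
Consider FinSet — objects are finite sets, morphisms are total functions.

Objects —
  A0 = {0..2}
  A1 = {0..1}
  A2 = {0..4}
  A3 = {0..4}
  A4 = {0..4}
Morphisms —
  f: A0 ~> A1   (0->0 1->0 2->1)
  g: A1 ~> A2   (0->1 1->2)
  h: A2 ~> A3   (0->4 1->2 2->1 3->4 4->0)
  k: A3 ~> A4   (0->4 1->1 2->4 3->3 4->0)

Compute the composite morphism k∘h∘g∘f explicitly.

  0 f~>0 g~>1 h~>2 k~>4
  1 f~>0 g~>1 h~>2 k~>4
  2 f~>1 g~>2 h~>1 k~>1
composite: (0->4 1->4 2->1)

Answer: (0->4 1->4 2->1)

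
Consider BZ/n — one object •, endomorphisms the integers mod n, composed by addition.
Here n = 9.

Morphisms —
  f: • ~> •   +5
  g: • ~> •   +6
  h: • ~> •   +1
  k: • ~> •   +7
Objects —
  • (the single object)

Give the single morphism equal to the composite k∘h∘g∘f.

Answer: +1

Derivation:
  0 +5≡5 +6≡2 +1≡3 +7≡1  (mod 9)
⟦path⟧: +1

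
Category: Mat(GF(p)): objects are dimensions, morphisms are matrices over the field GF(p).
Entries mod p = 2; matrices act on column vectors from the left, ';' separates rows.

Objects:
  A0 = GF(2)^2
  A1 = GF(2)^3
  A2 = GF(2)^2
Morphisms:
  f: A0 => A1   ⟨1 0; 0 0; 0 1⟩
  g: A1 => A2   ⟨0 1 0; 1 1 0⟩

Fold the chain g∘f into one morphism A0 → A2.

  e0=(1,0) f=>(1,0,0) g=>(0,1)
  e1=(0,1) f=>(0,0,1) g=>(0,0)
composite: ⟨0 0; 1 0⟩

Answer: ⟨0 0; 1 0⟩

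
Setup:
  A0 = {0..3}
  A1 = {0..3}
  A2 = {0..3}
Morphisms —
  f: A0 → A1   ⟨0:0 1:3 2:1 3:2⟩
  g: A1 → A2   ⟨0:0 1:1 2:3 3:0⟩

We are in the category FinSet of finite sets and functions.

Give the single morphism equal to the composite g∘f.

Answer: ⟨0:0 1:0 2:1 3:3⟩

Work:
  0 f→0 g→0
  1 f→3 g→0
  2 f→1 g→1
  3 f→2 g→3
⟦path⟧: ⟨0:0 1:0 2:1 3:3⟩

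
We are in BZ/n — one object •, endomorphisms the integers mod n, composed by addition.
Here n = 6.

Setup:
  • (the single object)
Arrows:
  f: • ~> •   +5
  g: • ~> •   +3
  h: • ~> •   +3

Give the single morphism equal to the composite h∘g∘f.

Answer: +5

Work:
  0 +5≡5 +3≡2 +3≡5  (mod 6)
⟦path⟧: +5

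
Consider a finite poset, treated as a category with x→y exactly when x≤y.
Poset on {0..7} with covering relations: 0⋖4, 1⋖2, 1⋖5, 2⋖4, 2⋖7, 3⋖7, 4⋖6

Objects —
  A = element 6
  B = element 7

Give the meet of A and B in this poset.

Answer: A∧B = 2

Derivation:
Lower bounds of A=6 and B=7: {1,2}
  1 <= 2
  2 <= 2
glb = 2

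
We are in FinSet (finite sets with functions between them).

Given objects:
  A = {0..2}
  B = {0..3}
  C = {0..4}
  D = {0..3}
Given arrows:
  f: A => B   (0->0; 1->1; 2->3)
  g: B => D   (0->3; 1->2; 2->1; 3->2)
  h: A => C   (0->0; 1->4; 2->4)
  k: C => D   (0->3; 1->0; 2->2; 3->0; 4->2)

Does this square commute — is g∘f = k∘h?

1) trace f;g:
  0 f=>0 g=>3
  1 f=>1 g=>2
  2 f=>3 g=>2
  result₁ = (0->3; 1->2; 2->2)
2) trace h;k:
  0 h=>0 k=>3
  1 h=>4 k=>2
  2 h=>4 k=>2
  result₂ = (0->3; 1->2; 2->2)
Equal? equal; square commutes

Answer: COMMUTES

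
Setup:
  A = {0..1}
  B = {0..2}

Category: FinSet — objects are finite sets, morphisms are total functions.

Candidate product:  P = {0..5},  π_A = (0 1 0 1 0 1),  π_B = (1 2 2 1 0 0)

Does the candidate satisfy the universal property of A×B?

|A|·|B| = 2·3 = 6;  |P| = 6
Check the pairing map k ↦ (π_A(k), π_B(k)):
  0 : (0,1)
  1 : (1,2)
  2 : (0,2)
  3 : (1,1)
  4 : (0,0)
  5 : (1,0)
distinct pairs in image: 6 / 6 needed
  → bijection onto A×B; projections well-typed.

Answer: VALID PRODUCT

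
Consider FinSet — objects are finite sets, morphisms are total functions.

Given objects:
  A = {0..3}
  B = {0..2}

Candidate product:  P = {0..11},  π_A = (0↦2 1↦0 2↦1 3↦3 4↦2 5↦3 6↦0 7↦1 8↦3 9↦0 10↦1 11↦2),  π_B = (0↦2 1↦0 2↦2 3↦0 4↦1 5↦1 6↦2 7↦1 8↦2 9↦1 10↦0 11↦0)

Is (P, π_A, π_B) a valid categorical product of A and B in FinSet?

|A|·|B| = 4·3 = 12;  |P| = 12
Check the pairing map k ↦ (π_A(k), π_B(k)):
  0 ↦ (2,2)
  1 ↦ (0,0)
  2 ↦ (1,2)
  3 ↦ (3,0)
  4 ↦ (2,1)
  5 ↦ (3,1)
  6 ↦ (0,2)
  7 ↦ (1,1)
  8 ↦ (3,2)
  9 ↦ (0,1)
  10 ↦ (1,0)
  11 ↦ (2,0)
distinct pairs in image: 12 / 12 needed
  → bijection onto A×B; projections well-typed.

Answer: VALID PRODUCT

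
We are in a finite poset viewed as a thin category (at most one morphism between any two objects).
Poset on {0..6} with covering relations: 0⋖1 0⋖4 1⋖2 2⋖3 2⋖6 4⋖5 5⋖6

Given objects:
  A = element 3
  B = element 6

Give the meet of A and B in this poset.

Answer: A∧B = 2

Trace:
Common predecessors of 3,6: {0,1,2}
  0 <= 2
  1 <= 2
  2 <= 2
glb = 2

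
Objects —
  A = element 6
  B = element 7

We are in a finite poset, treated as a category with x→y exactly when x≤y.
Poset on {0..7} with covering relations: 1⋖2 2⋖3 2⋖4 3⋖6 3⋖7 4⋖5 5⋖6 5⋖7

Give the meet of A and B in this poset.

Answer: NO MEET EXISTS

Trace:
{x : x⊑A ∧ x⊑B} = {1,2,3,4,5}  (A=6, B=7)
  maximal lower bounds 3 and 5 are incomparable: neither 3⊑5 nor 5⊑3
→ no greatest lower bound exists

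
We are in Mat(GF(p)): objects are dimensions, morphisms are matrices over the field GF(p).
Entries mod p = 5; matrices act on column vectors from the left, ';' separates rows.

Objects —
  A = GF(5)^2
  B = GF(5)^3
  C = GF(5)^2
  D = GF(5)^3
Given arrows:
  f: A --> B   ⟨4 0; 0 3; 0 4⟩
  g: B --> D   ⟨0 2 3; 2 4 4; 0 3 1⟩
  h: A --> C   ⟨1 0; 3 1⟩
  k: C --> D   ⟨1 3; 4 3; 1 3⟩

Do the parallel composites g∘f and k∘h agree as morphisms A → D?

Answer: COMMUTES

Derivation:
Path 1 = f;g:
  e0=[1,0] f-->[4,0,0] g-->[0,3,0]
  e1=[0,1] f-->[0,3,4] g-->[3,3,3]
  ⟦path⟧₁ = ⟨0 3; 3 3; 0 3⟩
Path 2 = h;k:
  e0=[1,0] h-->[1,3] k-->[0,3,0]
  e1=[0,1] h-->[0,1] k-->[3,3,3]
  ⟦path⟧₂ = ⟨0 3; 3 3; 0 3⟩
Equal? equal; square commutes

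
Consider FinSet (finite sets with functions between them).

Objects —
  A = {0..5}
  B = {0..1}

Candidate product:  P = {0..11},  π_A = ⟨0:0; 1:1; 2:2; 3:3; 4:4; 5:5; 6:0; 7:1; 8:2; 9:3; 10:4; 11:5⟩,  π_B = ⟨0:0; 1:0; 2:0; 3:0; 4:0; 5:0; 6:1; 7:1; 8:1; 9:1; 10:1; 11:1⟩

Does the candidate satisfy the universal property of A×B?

|A|·|B| = 6·2 = 12;  |P| = 12
Check the pairing map k ↦ (π_A(k), π_B(k)):
  0 : (0,0)
  1 : (1,0)
  2 : (2,0)
  3 : (3,0)
  4 : (4,0)
  5 : (5,0)
  6 : (0,1)
  7 : (1,1)
  8 : (2,1)
  9 : (3,1)
  10 : (4,1)
  11 : (5,1)
distinct pairs in image: 12 / 12 needed
  → bijection onto A×B; projections well-typed.

Answer: VALID PRODUCT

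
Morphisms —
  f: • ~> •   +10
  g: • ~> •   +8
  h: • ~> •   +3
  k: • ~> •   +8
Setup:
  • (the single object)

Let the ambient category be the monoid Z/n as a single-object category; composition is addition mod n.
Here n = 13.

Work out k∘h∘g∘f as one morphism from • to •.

  0 +10≡10 +8≡5 +3≡8 +8≡3  (mod 13)
result: +3

Answer: +3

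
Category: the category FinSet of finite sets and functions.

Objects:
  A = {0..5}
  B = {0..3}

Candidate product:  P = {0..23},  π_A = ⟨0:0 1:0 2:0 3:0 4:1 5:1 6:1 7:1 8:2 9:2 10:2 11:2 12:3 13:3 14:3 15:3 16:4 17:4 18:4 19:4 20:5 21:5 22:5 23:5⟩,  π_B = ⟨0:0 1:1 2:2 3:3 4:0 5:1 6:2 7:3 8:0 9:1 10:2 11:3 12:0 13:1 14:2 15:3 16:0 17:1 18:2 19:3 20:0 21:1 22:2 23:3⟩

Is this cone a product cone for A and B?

|A|·|B| = 6·4 = 24;  |P| = 24
Check the pairing map k ↦ (π_A(k), π_B(k)):
  0 : (0,0)
  1 : (0,1)
  2 : (0,2)
  3 : (0,3)
  4 : (1,0)
  5 : (1,1)
  6 : (1,2)
  7 : (1,3)
  8 : (2,0)
  9 : (2,1)
  10 : (2,2)
  11 : (2,3)
  12 : (3,0)
  13 : (3,1)
  14 : (3,2)
  15 : (3,3)
  16 : (4,0)
  17 : (4,1)
  18 : (4,2)
  19 : (4,3)
  20 : (5,0)
  21 : (5,1)
  22 : (5,2)
  23 : (5,3)
distinct pairs in image: 24 / 24 needed
  → bijection onto A×B; projections well-typed.

Answer: VALID PRODUCT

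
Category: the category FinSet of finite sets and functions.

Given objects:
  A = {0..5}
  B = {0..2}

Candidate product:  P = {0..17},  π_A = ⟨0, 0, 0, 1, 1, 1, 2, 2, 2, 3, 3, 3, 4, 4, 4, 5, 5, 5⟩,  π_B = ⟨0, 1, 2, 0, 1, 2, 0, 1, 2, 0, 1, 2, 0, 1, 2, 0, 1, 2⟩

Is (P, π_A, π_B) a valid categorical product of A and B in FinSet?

Answer: VALID PRODUCT

Derivation:
|A|·|B| = 6·3 = 18;  |P| = 18
Check the pairing map k ↦ (π_A(k), π_B(k)):
  0 ↦ (0,0)
  1 ↦ (0,1)
  2 ↦ (0,2)
  3 ↦ (1,0)
  4 ↦ (1,1)
  5 ↦ (1,2)
  6 ↦ (2,0)
  7 ↦ (2,1)
  8 ↦ (2,2)
  9 ↦ (3,0)
  10 ↦ (3,1)
  11 ↦ (3,2)
  12 ↦ (4,0)
  13 ↦ (4,1)
  14 ↦ (4,2)
  15 ↦ (5,0)
  16 ↦ (5,1)
  17 ↦ (5,2)
distinct pairs in image: 18 / 18 needed
  → bijection onto A×B; projections well-typed.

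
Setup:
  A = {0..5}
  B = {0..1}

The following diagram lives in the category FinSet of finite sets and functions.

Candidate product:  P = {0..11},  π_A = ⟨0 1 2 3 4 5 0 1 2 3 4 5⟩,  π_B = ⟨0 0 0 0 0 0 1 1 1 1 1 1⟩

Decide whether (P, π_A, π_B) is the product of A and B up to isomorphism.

|A|·|B| = 6·2 = 12;  |P| = 12
Check the pairing map k ↦ (π_A(k), π_B(k)):
  0 : (0,0)
  1 : (1,0)
  2 : (2,0)
  3 : (3,0)
  4 : (4,0)
  5 : (5,0)
  6 : (0,1)
  7 : (1,1)
  8 : (2,1)
  9 : (3,1)
  10 : (4,1)
  11 : (5,1)
distinct pairs in image: 12 / 12 needed
  → bijection onto A×B; projections well-typed.

Answer: VALID PRODUCT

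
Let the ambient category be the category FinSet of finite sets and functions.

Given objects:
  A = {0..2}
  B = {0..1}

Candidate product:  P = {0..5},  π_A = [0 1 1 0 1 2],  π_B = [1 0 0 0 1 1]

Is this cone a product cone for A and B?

Answer: NOT A VALID PRODUCT — duplicate pair at indices 2,1

Derivation:
|A|·|B| = 3·2 = 6;  |P| = 6
Check the pairing map k ↦ (π_A(k), π_B(k)):
  0 -> (0,1)
  1 -> (1,0)
  2 -> (1,0)  ✗ repeats pair of k=1
  3 -> (0,0)
  4 -> (1,1)
  5 -> (2,1)
distinct pairs in image: 5 / 6 needed
  → (1,0) hit at k=1 and k=2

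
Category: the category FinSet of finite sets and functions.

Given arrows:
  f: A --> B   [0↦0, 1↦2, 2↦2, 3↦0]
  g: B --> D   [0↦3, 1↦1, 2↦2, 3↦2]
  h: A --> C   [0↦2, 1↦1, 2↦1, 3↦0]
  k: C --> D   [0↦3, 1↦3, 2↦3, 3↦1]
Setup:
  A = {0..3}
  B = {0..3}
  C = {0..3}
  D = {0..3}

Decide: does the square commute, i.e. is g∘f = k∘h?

1) trace f;g:
  0 f-->0 g-->3
  1 f-->2 g-->2
  2 f-->2 g-->2
  3 f-->0 g-->3
  ⟦path⟧₁ = [0↦3, 1↦2, 2↦2, 3↦3]
2) trace h;k:
  0 h-->2 k-->3
  1 h-->1 k-->3
  2 h-->1 k-->3
  3 h-->0 k-->3
  ⟦path⟧₂ = [0↦3, 1↦3, 2↦3, 3↦3]
Equal? differ; not commutative

Answer: DOES NOT COMMUTE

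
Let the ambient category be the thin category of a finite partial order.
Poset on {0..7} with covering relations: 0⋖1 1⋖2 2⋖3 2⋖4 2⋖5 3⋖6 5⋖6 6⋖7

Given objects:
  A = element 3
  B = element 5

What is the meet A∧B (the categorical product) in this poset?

Lower bounds of A=3 and B=5: {0,1,2}
  0 ⊑ 2
  1 ⊑ 2
  2 ⊑ 2
glb = 2

Answer: A∧B = 2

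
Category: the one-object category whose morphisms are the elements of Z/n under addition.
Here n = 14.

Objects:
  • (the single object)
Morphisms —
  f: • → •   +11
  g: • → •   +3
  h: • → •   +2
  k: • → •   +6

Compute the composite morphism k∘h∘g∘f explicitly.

  0 +11≡11 +3≡0 +2≡2 +6≡8  (mod 14)
result: +8

Answer: +8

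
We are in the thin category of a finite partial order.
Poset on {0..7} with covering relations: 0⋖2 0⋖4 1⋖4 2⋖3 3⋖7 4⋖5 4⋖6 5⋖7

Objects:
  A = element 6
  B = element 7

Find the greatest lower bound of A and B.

{x : x≤A ∧ x≤B} = {0,1,4}  (A=6, B=7)
  0 ≤ 4
  1 ≤ 4
  4 ≤ 4
glb = 4

Answer: A∧B = 4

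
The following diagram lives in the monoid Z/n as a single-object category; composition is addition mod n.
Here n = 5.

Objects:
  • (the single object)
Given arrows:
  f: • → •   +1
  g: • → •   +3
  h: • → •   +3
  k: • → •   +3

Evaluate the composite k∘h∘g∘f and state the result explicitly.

Answer: +0

Derivation:
  0 +1≡1 +3≡4 +3≡2 +3≡0  (mod 5)
⟦path⟧: +0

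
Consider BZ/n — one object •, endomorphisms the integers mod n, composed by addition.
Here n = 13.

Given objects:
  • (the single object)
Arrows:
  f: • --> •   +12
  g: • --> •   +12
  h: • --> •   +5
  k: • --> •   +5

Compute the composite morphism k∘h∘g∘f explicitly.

Answer: +8

Trace:
  0 +12≡12 +12≡11 +5≡3 +5≡8  (mod 13)
result: +8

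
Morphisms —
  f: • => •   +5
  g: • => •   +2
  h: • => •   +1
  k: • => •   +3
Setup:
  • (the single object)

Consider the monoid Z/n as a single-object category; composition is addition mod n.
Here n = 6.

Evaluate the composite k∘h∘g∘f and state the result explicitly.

Answer: +5

Trace:
  0 +5≡5 +2≡1 +1≡2 +3≡5  (mod 6)
composite: +5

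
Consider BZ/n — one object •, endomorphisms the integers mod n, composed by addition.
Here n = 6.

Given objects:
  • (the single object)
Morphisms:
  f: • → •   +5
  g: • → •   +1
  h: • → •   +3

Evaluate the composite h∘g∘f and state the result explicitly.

  0 +5≡5 +1≡0 +3≡3  (mod 6)
⟦path⟧: +3

Answer: +3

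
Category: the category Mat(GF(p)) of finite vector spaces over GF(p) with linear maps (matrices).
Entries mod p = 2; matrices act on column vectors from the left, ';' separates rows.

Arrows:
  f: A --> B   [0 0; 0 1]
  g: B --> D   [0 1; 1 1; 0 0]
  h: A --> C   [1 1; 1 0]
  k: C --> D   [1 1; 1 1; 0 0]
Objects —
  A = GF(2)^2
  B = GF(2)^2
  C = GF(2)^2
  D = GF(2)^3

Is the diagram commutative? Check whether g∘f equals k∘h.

Path 1 = f;g:
  e0=(1,0) f-->(0,0) g-->(0,0,0)
  e1=(0,1) f-->(0,1) g-->(1,1,0)
  composite₁ = [0 1; 0 1; 0 0]
Path 2 = h;k:
  e0=(1,0) h-->(1,1) k-->(0,0,0)
  e1=(0,1) h-->(1,0) k-->(1,1,0)
  composite₂ = [0 1; 0 1; 0 0]
Equal? equal; square commutes

Answer: COMMUTES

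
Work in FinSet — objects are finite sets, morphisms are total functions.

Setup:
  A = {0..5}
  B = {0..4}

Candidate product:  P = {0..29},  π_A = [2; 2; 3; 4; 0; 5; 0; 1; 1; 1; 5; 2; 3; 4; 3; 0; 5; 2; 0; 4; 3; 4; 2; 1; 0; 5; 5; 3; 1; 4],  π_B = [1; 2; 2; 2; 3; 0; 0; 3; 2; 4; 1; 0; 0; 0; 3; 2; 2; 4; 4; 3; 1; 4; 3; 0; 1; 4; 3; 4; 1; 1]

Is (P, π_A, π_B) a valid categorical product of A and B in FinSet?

Answer: VALID PRODUCT

Trace:
|A|·|B| = 6·5 = 30;  |P| = 30
Check the pairing map k ↦ (π_A(k), π_B(k)):
  0 ↦ (2,1)
  1 ↦ (2,2)
  2 ↦ (3,2)
  3 ↦ (4,2)
  4 ↦ (0,3)
  5 ↦ (5,0)
  6 ↦ (0,0)
  7 ↦ (1,3)
  8 ↦ (1,2)
  9 ↦ (1,4)
  10 ↦ (5,1)
  11 ↦ (2,0)
  12 ↦ (3,0)
  13 ↦ (4,0)
  14 ↦ (3,3)
  15 ↦ (0,2)
  16 ↦ (5,2)
  17 ↦ (2,4)
  18 ↦ (0,4)
  19 ↦ (4,3)
  20 ↦ (3,1)
  21 ↦ (4,4)
  22 ↦ (2,3)
  23 ↦ (1,0)
  24 ↦ (0,1)
  25 ↦ (5,4)
  26 ↦ (5,3)
  27 ↦ (3,4)
  28 ↦ (1,1)
  29 ↦ (4,1)
distinct pairs in image: 30 / 30 needed
  → bijection onto A×B; projections well-typed.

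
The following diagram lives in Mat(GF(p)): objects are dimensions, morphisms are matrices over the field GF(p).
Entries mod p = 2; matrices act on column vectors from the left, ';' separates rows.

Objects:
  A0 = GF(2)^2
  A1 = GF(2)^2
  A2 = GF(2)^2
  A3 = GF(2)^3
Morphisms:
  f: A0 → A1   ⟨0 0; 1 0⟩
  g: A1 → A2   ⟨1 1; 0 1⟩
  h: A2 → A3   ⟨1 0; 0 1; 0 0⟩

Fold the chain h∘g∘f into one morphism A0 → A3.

Answer: ⟨1 0; 1 0; 0 0⟩

Work:
  e0=[1,0] f→[0,1] g→[1,1] h→[1,1,0]
  e1=[0,1] f→[0,0] g→[0,0] h→[0,0,0]
⟦path⟧: ⟨1 0; 1 0; 0 0⟩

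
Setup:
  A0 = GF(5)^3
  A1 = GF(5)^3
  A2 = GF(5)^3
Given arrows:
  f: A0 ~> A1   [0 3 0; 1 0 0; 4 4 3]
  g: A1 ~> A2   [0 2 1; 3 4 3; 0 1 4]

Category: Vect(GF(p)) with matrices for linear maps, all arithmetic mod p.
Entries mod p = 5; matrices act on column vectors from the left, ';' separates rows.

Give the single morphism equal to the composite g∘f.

Answer: [1 4 3; 1 1 4; 2 1 2]

Trace:
  e0=(1,0,0) f~>(0,1,4) g~>(1,1,2)
  e1=(0,1,0) f~>(3,0,4) g~>(4,1,1)
  e2=(0,0,1) f~>(0,0,3) g~>(3,4,2)
result: [1 4 3; 1 1 4; 2 1 2]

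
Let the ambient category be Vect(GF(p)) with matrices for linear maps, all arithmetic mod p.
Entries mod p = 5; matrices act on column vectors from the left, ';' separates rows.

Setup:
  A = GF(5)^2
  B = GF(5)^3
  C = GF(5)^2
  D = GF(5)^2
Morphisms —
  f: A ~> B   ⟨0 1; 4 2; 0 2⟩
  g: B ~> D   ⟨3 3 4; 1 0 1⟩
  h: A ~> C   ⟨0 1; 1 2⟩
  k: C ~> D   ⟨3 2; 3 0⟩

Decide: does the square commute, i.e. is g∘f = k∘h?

Answer: COMMUTES

Work:
1) trace f;g:
  e0=[1,0] f~>[0,4,0] g~>[2,0]
  e1=[0,1] f~>[1,2,2] g~>[2,3]
  result₁ = ⟨2 2; 0 3⟩
2) trace h;k:
  e0=[1,0] h~>[0,1] k~>[2,0]
  e1=[0,1] h~>[1,2] k~>[2,3]
  result₂ = ⟨2 2; 0 3⟩
Equal? YES — commutes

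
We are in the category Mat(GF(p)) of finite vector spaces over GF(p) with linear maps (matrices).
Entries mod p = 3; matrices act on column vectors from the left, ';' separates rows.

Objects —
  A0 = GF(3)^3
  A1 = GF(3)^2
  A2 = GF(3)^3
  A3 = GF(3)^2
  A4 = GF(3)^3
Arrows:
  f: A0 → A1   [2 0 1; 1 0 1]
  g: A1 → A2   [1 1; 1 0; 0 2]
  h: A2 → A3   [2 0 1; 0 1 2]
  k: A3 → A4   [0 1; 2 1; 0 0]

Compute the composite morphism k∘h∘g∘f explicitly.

  e0=(1,0,0) f→(2,1) g→(0,2,2) h→(2,0) k→(0,1,0)
  e1=(0,1,0) f→(0,0) g→(0,0,0) h→(0,0) k→(0,0,0)
  e2=(0,0,1) f→(1,1) g→(2,1,2) h→(0,2) k→(2,2,0)
composite: [0 0 2; 1 0 2; 0 0 0]

Answer: [0 0 2; 1 0 2; 0 0 0]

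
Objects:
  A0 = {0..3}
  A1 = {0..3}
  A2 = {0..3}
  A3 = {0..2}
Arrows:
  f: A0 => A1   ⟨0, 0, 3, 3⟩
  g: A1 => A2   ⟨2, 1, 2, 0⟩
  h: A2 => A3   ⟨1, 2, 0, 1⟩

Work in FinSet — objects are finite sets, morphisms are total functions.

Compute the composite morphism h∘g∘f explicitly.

  0 f=>0 g=>2 h=>0
  1 f=>0 g=>2 h=>0
  2 f=>3 g=>0 h=>1
  3 f=>3 g=>0 h=>1
result: ⟨0, 0, 1, 1⟩

Answer: ⟨0, 0, 1, 1⟩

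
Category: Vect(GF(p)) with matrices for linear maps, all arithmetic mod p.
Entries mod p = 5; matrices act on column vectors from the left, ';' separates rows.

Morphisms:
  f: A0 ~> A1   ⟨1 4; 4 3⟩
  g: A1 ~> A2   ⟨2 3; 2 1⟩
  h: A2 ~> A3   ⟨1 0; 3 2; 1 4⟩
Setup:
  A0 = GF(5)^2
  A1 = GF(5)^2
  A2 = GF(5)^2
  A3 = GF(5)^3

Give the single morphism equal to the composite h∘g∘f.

  e0=[1,0] f~>[1,4] g~>[4,1] h~>[4,4,3]
  e1=[0,1] f~>[4,3] g~>[2,1] h~>[2,3,1]
composite: ⟨4 2; 4 3; 3 1⟩

Answer: ⟨4 2; 4 3; 3 1⟩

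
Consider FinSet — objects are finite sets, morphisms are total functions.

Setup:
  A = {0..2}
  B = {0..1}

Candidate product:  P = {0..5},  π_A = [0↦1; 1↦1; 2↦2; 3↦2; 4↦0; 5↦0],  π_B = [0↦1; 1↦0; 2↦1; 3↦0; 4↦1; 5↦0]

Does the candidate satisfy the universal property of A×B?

Answer: VALID PRODUCT

Derivation:
|A|·|B| = 3·2 = 6;  |P| = 6
Check the pairing map k ↦ (π_A(k), π_B(k)):
  0 ↦ (1,1)
  1 ↦ (1,0)
  2 ↦ (2,1)
  3 ↦ (2,0)
  4 ↦ (0,1)
  5 ↦ (0,0)
distinct pairs in image: 6 / 6 needed
  → bijection onto A×B; projections well-typed.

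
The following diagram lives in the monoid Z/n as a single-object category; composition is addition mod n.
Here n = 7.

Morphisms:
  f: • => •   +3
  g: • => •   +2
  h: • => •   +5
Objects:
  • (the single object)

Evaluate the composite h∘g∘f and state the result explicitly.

  0 +3≡3 +2≡5 +5≡3  (mod 7)
⟦path⟧: +3

Answer: +3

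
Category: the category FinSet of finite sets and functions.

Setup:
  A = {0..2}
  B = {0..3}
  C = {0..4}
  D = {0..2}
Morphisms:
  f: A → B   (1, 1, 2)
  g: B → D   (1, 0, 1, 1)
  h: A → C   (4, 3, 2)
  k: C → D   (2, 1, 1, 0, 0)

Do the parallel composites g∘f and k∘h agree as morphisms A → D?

Answer: COMMUTES

Work:
1) trace f;g:
  0 f→1 g→0
  1 f→1 g→0
  2 f→2 g→1
  composite₁ = (0, 0, 1)
2) trace h;k:
  0 h→4 k→0
  1 h→3 k→0
  2 h→2 k→1
  composite₂ = (0, 0, 1)
Equal? same morphism ✓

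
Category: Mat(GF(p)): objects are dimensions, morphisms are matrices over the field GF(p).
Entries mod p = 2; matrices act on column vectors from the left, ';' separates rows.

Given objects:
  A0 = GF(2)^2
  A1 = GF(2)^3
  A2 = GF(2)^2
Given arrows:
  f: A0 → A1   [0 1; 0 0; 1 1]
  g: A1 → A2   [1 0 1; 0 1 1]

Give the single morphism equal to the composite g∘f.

  e0=[1,0] f→[0,0,1] g→[1,1]
  e1=[0,1] f→[1,0,1] g→[0,1]
result: [1 0; 1 1]

Answer: [1 0; 1 1]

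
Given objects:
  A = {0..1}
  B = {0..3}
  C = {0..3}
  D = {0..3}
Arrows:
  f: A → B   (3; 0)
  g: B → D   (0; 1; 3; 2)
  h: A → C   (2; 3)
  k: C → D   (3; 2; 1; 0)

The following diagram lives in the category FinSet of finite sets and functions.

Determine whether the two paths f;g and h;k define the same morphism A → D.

Along f;g (path 1):
  0 f→3 g→2
  1 f→0 g→0
  result₁ = (2; 0)
Along h;k (path 2):
  0 h→2 k→1
  1 h→3 k→0
  result₂ = (1; 0)
Equal? differ; not commutative

Answer: DOES NOT COMMUTE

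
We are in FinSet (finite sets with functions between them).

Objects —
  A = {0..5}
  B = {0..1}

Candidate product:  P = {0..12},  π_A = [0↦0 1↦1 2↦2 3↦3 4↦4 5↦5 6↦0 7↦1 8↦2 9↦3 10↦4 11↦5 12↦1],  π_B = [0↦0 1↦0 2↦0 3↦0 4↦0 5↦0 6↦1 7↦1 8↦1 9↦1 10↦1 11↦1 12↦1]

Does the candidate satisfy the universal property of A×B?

Answer: NOT A VALID PRODUCT — |P|=13 ≠ |A|·|B|=12

Derivation:
|A|·|B| = 6·2 = 12;  |P| = 13
  → cardinalities differ; no bijection possible.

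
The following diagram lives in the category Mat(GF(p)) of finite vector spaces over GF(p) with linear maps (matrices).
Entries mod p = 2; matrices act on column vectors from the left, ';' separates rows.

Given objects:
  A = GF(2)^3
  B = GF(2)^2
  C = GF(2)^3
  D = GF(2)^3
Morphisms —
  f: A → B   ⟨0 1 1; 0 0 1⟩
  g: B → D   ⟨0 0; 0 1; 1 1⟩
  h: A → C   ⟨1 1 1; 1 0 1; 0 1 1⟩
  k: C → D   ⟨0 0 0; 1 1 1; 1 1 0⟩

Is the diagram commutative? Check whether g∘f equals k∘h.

Path 1 = f;g:
  e0=(1,0,0) f→(0,0) g→(0,0,0)
  e1=(0,1,0) f→(1,0) g→(0,0,1)
  e2=(0,0,1) f→(1,1) g→(0,1,0)
  ⟦path⟧₁ = ⟨0 0 0; 0 0 1; 0 1 0⟩
Path 2 = h;k:
  e0=(1,0,0) h→(1,1,0) k→(0,0,0)
  e1=(0,1,0) h→(1,0,1) k→(0,0,1)
  e2=(0,0,1) h→(1,1,1) k→(0,1,0)
  ⟦path⟧₂ = ⟨0 0 0; 0 0 1; 0 1 0⟩
Equal? equal; square commutes

Answer: COMMUTES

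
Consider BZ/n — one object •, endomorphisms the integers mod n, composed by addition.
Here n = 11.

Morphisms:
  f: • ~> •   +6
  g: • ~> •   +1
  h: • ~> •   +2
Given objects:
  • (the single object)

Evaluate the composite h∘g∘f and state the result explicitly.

Answer: +9

Derivation:
  0 +6≡6 +1≡7 +2≡9  (mod 11)
⟦path⟧: +9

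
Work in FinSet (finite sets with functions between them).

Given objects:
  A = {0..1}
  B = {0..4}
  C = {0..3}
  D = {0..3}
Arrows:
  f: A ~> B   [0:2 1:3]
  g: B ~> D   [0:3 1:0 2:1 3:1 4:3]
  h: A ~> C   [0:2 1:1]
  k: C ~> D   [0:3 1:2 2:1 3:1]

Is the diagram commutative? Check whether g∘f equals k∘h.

Answer: DOES NOT COMMUTE

Derivation:
Along f;g (path 1):
  0 f~>2 g~>1
  1 f~>3 g~>1
  composite₁ = [0:1 1:1]
Along h;k (path 2):
  0 h~>2 k~>1
  1 h~>1 k~>2
  composite₂ = [0:1 1:2]
Equal? NO — does not commute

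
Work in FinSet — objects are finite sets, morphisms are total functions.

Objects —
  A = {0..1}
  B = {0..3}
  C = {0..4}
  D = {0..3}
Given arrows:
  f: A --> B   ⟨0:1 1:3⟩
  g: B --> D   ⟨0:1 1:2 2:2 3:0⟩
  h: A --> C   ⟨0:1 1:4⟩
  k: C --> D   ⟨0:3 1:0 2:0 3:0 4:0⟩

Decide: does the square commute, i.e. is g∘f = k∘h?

Along f;g (path 1):
  0 f-->1 g-->2
  1 f-->3 g-->0
  ⟦path⟧₁ = ⟨0:2 1:0⟩
Along h;k (path 2):
  0 h-->1 k-->0
  1 h-->4 k-->0
  ⟦path⟧₂ = ⟨0:0 1:0⟩
Equal? NO — does not commute

Answer: DOES NOT COMMUTE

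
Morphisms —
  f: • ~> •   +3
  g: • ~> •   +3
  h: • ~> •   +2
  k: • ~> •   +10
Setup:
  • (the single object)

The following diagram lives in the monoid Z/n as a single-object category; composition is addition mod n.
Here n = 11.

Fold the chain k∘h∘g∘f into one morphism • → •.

  0 +3≡3 +3≡6 +2≡8 +10≡7  (mod 11)
composite: +7

Answer: +7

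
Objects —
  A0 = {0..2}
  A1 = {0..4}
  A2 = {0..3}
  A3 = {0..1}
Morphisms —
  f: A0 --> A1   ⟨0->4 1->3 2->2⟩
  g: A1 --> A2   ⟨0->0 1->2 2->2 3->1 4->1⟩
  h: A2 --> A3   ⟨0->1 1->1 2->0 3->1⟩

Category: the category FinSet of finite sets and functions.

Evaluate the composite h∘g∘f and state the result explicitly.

Answer: ⟨0->1 1->1 2->0⟩

Derivation:
  0 f-->4 g-->1 h-->1
  1 f-->3 g-->1 h-->1
  2 f-->2 g-->2 h-->0
⟦path⟧: ⟨0->1 1->1 2->0⟩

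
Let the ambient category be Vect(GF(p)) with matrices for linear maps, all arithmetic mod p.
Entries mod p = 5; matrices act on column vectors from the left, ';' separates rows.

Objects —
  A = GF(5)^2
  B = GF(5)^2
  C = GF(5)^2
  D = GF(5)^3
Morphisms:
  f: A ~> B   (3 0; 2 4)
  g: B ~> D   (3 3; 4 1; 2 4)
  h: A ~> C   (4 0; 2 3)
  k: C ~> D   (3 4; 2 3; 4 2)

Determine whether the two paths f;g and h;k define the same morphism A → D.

Answer: DOES NOT COMMUTE

Trace:
1) trace f;g:
  e0=[1,0] f~>[3,2] g~>[0,4,4]
  e1=[0,1] f~>[0,4] g~>[2,4,1]
  ⟦path⟧₁ = (0 2; 4 4; 4 1)
2) trace h;k:
  e0=[1,0] h~>[4,2] k~>[0,4,0]
  e1=[0,1] h~>[0,3] k~>[2,4,1]
  ⟦path⟧₂ = (0 2; 4 4; 0 1)
Equal? differ; not commutative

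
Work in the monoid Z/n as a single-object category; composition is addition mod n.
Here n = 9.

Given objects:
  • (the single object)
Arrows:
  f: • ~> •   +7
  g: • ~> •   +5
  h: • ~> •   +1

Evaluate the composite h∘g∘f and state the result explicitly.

Answer: +4

Work:
  0 +7≡7 +5≡3 +1≡4  (mod 9)
composite: +4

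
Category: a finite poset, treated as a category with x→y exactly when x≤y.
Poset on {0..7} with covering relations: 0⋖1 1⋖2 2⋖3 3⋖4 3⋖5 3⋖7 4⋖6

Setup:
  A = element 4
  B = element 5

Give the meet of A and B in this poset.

{x : x≤A ∧ x≤B} = {0,1,2,3}  (A=4, B=5)
  0 ≤ 3
  1 ≤ 3
  2 ≤ 3
  3 ≤ 3
glb = 3

Answer: A∧B = 3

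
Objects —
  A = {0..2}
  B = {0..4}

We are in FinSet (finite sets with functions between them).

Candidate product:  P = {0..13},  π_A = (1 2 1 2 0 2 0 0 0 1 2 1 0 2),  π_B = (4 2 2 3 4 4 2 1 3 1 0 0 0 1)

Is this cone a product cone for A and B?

Answer: NOT A VALID PRODUCT — |P|=14 ≠ |A|·|B|=15

Derivation:
|A|·|B| = 3·5 = 15;  |P| = 14
  → cardinalities differ; no bijection possible.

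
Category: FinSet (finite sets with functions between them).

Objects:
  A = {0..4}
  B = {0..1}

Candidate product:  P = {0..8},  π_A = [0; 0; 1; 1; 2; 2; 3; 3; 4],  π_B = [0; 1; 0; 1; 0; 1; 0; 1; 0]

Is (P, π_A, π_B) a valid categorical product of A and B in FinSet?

|A|·|B| = 5·2 = 10;  |P| = 9
  → cardinalities differ; no bijection possible.

Answer: NOT A VALID PRODUCT — |P|=9 ≠ |A|·|B|=10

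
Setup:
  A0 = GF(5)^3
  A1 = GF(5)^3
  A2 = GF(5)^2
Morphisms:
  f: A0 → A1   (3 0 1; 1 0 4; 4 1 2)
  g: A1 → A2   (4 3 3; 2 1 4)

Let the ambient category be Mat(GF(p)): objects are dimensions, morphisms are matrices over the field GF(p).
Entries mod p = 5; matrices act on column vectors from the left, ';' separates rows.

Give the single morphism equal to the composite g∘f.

Answer: (2 3 2; 3 4 4)

Trace:
  e0=(1,0,0) f→(3,1,4) g→(2,3)
  e1=(0,1,0) f→(0,0,1) g→(3,4)
  e2=(0,0,1) f→(1,4,2) g→(2,4)
result: (2 3 2; 3 4 4)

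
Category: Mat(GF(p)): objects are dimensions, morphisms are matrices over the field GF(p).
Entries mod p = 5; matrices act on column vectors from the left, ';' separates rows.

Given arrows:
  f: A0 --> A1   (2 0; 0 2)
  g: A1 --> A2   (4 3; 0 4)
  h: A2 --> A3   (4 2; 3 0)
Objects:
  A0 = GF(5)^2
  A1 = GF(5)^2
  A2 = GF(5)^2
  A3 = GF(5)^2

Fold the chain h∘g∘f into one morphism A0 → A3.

  e0=[1,0] f-->[2,0] g-->[3,0] h-->[2,4]
  e1=[0,1] f-->[0,2] g-->[1,3] h-->[0,3]
result: (2 0; 4 3)

Answer: (2 0; 4 3)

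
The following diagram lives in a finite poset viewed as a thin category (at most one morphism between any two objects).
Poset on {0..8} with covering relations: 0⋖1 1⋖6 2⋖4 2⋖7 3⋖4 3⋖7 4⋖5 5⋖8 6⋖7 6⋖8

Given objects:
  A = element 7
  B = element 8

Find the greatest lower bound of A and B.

Lower bounds of A=7 and B=8: {0,1,2,3,6}
  maximal lower bounds 2 and 3 are incomparable: neither 2≤3 nor 3≤2
→ no greatest lower bound exists

Answer: NO MEET EXISTS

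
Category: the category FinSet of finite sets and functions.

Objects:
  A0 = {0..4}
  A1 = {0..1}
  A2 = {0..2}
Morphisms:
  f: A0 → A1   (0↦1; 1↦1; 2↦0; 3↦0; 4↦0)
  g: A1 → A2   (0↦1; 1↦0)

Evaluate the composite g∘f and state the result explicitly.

  0 f→1 g→0
  1 f→1 g→0
  2 f→0 g→1
  3 f→0 g→1
  4 f→0 g→1
result: (0↦0; 1↦0; 2↦1; 3↦1; 4↦1)

Answer: (0↦0; 1↦0; 2↦1; 3↦1; 4↦1)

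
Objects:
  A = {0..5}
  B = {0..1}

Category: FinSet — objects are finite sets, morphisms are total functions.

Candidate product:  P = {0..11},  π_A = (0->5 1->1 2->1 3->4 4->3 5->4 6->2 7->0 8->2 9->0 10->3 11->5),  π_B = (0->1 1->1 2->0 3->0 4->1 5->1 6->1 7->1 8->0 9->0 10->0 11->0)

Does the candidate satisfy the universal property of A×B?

Answer: VALID PRODUCT

Trace:
|A|·|B| = 6·2 = 12;  |P| = 12
Check the pairing map k ↦ (π_A(k), π_B(k)):
  0 -> (5,1)
  1 -> (1,1)
  2 -> (1,0)
  3 -> (4,0)
  4 -> (3,1)
  5 -> (4,1)
  6 -> (2,1)
  7 -> (0,1)
  8 -> (2,0)
  9 -> (0,0)
  10 -> (3,0)
  11 -> (5,0)
distinct pairs in image: 12 / 12 needed
  → bijection onto A×B; projections well-typed.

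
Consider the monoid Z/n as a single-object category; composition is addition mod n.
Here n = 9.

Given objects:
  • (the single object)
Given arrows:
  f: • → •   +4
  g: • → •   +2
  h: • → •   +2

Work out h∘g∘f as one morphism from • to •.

Answer: +8

Derivation:
  0 +4≡4 +2≡6 +2≡8  (mod 9)
result: +8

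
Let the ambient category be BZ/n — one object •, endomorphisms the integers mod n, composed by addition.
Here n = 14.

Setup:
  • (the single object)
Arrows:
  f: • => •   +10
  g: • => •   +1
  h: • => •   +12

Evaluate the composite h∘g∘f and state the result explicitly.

  0 +10≡10 +1≡11 +12≡9  (mod 14)
⟦path⟧: +9

Answer: +9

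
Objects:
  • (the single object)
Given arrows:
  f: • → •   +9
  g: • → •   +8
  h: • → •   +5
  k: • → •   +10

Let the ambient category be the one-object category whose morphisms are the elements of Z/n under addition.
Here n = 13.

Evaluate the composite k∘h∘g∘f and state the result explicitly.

Answer: +6

Derivation:
  0 +9≡9 +8≡4 +5≡9 +10≡6  (mod 13)
result: +6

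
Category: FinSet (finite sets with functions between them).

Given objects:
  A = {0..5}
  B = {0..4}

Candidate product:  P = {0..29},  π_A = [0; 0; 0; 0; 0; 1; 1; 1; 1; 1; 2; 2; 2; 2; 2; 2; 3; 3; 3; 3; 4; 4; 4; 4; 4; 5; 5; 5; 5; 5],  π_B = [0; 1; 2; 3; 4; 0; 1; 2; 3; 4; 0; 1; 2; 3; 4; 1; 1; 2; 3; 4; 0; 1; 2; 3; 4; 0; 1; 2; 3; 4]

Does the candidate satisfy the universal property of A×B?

|A|·|B| = 6·5 = 30;  |P| = 30
Check the pairing map k ↦ (π_A(k), π_B(k)):
  0 -> (0,0)
  1 -> (0,1)
  2 -> (0,2)
  3 -> (0,3)
  4 -> (0,4)
  5 -> (1,0)
  6 -> (1,1)
  7 -> (1,2)
  8 -> (1,3)
  9 -> (1,4)
  10 -> (2,0)
  11 -> (2,1)
  12 -> (2,2)
  13 -> (2,3)
  14 -> (2,4)
  15 -> (2,1)  ✗ repeats pair of k=11
  16 -> (3,1)
  17 -> (3,2)
  18 -> (3,3)
  19 -> (3,4)
  20 -> (4,0)
  21 -> (4,1)
  22 -> (4,2)
  23 -> (4,3)
  24 -> (4,4)
  25 -> (5,0)
  26 -> (5,1)
  27 -> (5,2)
  28 -> (5,3)
  29 -> (5,4)
distinct pairs in image: 29 / 30 needed
  → (2,1) hit at k=11 and k=15

Answer: NOT A VALID PRODUCT — duplicate pair at indices 11,15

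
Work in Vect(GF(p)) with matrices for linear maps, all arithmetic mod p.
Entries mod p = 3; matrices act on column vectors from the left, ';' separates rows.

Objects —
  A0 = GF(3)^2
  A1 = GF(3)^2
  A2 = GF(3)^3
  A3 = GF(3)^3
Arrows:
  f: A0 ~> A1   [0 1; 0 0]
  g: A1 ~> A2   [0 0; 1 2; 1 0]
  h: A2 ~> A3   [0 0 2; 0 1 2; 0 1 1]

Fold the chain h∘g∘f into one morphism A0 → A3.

Answer: [0 2; 0 0; 0 2]

Trace:
  e0=⟨1,0⟩ f~>⟨0,0⟩ g~>⟨0,0,0⟩ h~>⟨0,0,0⟩
  e1=⟨0,1⟩ f~>⟨1,0⟩ g~>⟨0,1,1⟩ h~>⟨2,0,2⟩
composite: [0 2; 0 0; 0 2]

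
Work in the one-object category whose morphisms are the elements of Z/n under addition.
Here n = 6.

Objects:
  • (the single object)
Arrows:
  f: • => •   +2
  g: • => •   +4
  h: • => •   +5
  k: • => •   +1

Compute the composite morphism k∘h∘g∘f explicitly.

  0 +2≡2 +4≡0 +5≡5 +1≡0  (mod 6)
⟦path⟧: +0

Answer: +0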